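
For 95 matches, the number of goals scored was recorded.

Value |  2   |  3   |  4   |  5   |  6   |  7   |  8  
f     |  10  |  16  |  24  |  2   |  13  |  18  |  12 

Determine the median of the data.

Cumulative frequencies: 10, 26, 50, 52, 65, 83, 95
n = 95, so the median is the value in position (n+1)/2 = 48.
Position 48 falls at value 4.

4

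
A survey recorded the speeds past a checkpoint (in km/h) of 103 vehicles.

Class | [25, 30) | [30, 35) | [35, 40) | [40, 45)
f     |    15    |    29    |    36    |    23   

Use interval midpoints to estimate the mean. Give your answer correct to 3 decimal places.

35.752

Midpoints: 27.5, 32.5, 37.5, 42.5
Σfm = 15×27.5 + 29×32.5 + 36×37.5 + 23×42.5 = 3682.5
n = Σf = 103
Mean = 3682.5 / 103 = 35.7524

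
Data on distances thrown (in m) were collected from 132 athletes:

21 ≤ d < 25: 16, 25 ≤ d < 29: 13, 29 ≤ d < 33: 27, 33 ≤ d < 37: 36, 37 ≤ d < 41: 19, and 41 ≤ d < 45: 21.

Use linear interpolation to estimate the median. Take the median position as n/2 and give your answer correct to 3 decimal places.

34.111

Cumulative frequencies: 16, 29, 56, 92, 111, 132
n = 132; position = n/2 = 66.
This falls in the class 33 ≤ d < 37: L = 33, F = 56, f = 36, h = 4.
Median ≈ 33 + ((66 − 56) / 36) × 4 = 34.1111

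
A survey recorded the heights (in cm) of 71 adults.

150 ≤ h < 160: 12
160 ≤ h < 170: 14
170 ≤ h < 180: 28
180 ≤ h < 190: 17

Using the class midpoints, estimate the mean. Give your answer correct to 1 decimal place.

Midpoints: 155, 165, 175, 185
Σfm = 12×155 + 14×165 + 28×175 + 17×185 = 12215
n = Σf = 71
Mean = 12215 / 71 = 172.0423

172.0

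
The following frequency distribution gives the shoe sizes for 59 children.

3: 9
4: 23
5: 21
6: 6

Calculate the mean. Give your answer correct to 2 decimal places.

4.41

Values: 3, 4, 5, 6
Σfx = 9×3 + 23×4 + 21×5 + 6×6 = 260
n = Σf = 59
Mean = 260 / 59 = 4.4068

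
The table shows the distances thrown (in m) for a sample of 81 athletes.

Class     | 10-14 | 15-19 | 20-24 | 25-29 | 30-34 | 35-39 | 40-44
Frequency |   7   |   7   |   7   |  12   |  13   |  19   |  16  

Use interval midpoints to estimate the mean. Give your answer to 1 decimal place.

Midpoints: 12, 17, 22, 27, 32, 37, 42
Σfm = 7×12 + 7×17 + 7×22 + 12×27 + 13×32 + 19×37 + 16×42 = 2472
n = Σf = 81
Mean = 2472 / 81 = 30.5185

30.5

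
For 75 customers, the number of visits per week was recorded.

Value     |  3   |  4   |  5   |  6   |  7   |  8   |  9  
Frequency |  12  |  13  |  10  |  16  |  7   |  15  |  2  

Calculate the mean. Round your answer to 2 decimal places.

5.61

Values: 3, 4, 5, 6, 7, 8, 9
Σfx = 12×3 + 13×4 + 10×5 + 16×6 + 7×7 + 15×8 + 2×9 = 421
n = Σf = 75
Mean = 421 / 75 = 5.6133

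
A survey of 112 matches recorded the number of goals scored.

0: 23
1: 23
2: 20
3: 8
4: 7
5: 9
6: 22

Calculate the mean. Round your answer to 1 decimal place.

Values: 0, 1, 2, 3, 4, 5, 6
Σfx = 23×0 + 23×1 + 20×2 + 8×3 + 7×4 + 9×5 + 22×6 = 292
n = Σf = 112
Mean = 292 / 112 = 2.6071

2.6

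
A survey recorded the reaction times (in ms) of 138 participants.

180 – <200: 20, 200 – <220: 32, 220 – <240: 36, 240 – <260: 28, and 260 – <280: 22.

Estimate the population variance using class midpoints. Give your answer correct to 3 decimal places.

Midpoints: 190, 210, 230, 250, 270
n = 138, Σfm = 31740, mean = 230.0000
Σfm² = 7391400
Σf(m − x̄)² = Σfm² − (Σfm)²/n = 7391400 − 31740²/138 = 91200.0000
Population variance = 91200.0000 / 138 = 660.8696

660.870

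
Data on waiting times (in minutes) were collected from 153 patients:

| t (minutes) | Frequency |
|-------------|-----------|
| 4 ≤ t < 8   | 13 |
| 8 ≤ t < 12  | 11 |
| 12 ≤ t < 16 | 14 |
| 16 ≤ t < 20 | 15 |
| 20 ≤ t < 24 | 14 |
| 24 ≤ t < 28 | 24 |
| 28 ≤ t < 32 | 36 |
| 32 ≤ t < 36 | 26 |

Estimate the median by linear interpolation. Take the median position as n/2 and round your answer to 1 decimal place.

25.6

Cumulative frequencies: 13, 24, 38, 53, 67, 91, 127, 153
n = 153; position = n/2 = 76.5.
This falls in the class 24 ≤ t < 28: L = 24, F = 67, f = 24, h = 4.
Median ≈ 24 + ((76.5 − 67) / 24) × 4 = 25.5833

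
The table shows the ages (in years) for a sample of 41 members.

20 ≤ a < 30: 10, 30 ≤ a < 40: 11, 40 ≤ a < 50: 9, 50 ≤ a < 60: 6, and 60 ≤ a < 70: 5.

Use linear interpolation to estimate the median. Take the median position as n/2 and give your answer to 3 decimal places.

Cumulative frequencies: 10, 21, 30, 36, 41
n = 41; position = n/2 = 20.5.
This falls in the class 30 ≤ a < 40: L = 30, F = 10, f = 11, h = 10.
Median ≈ 30 + ((20.5 − 10) / 11) × 10 = 39.5455

39.545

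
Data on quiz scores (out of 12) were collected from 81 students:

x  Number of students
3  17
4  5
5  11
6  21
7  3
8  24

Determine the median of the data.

Cumulative frequencies: 17, 22, 33, 54, 57, 81
n = 81, so the median is the value in position (n+1)/2 = 41.
Position 41 falls at value 6.

6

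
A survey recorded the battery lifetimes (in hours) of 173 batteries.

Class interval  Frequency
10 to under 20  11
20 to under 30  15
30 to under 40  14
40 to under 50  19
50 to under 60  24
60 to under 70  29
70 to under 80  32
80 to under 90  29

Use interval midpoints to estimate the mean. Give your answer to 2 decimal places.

57.54

Midpoints: 15, 25, 35, 45, 55, 65, 75, 85
Σfm = 11×15 + 15×25 + 14×35 + 19×45 + 24×55 + 29×65 + 32×75 + 29×85 = 9955
n = Σf = 173
Mean = 9955 / 173 = 57.5434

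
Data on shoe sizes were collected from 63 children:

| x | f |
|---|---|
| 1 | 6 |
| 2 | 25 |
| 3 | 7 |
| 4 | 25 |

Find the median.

3

Cumulative frequencies: 6, 31, 38, 63
n = 63, so the median is the value in position (n+1)/2 = 32.
Position 32 falls at value 3.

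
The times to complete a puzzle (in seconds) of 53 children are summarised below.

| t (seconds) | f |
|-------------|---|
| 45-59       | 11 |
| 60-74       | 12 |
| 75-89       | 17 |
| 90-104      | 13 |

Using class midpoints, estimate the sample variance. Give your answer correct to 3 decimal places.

262.554

Midpoints: 52, 67, 82, 97
n = 53, Σfm = 4031, mean = 76.0566
Σfm² = 320237
Σf(m − x̄)² = Σfm² − (Σfm)²/n = 320237 − 4031²/53 = 13652.8302
Sample variance = 13652.8302 / 52 = 262.5544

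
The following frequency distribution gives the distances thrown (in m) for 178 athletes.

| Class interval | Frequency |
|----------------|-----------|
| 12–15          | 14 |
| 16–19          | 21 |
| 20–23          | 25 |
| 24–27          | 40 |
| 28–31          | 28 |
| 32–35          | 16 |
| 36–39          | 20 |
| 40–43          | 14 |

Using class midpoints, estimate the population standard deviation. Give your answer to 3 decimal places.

7.965

Midpoints: 13.5, 17.5, 21.5, 25.5, 29.5, 33.5, 37.5, 41.5
n = 178, Σfm = 4807, mean = 27.0056
Σfm² = 141108.5
Σf(m − x̄)² = Σfm² − (Σfm)²/n = 141108.5 − 4807²/178 = 11292.4944
Population variance = 11292.4944 / 178 = 63.4410
Standard deviation = √63.4410 = 7.9650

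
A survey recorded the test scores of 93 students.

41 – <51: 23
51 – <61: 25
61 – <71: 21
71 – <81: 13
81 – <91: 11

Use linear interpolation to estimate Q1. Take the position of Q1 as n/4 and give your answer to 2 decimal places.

51.10

Cumulative frequencies: 23, 48, 69, 82, 93
n = 93; position = n/4 = 23.25.
This falls in the class 51 – <61: L = 51, F = 23, f = 25, h = 10.
Lower quartile ≈ 51 + ((23.25 − 23) / 25) × 10 = 51.1000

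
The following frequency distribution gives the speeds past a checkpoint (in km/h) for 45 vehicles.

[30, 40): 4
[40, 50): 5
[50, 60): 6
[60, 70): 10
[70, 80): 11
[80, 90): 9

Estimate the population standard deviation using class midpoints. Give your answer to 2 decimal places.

15.56

Midpoints: 35, 45, 55, 65, 75, 85
n = 45, Σfm = 2935, mean = 65.2222
Σfm² = 202325
Σf(m − x̄)² = Σfm² − (Σfm)²/n = 202325 − 2935²/45 = 10897.7778
Population variance = 10897.7778 / 45 = 242.1728
Standard deviation = √242.1728 = 15.5619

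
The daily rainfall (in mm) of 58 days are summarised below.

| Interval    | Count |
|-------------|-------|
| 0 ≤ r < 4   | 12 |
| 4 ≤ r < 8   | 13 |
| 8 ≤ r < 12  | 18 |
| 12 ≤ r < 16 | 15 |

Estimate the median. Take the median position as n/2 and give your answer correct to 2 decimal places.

8.89

Cumulative frequencies: 12, 25, 43, 58
n = 58; position = n/2 = 29.
This falls in the class 8 ≤ r < 12: L = 8, F = 25, f = 18, h = 4.
Median ≈ 8 + ((29 − 25) / 18) × 4 = 8.8889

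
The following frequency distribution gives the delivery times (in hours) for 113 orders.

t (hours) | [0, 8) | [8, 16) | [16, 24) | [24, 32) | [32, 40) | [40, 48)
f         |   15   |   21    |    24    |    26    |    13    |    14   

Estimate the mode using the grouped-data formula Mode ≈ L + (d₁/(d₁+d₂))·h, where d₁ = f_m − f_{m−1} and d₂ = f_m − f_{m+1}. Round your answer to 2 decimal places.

Modal class: [24, 32) (highest frequency 26).
d₁ = 26 − 24 = 2, d₂ = 26 − 13 = 13
Mode ≈ 24 + (2/(2+13)) × 8 = 24 + 1.0667 = 25.0667

25.07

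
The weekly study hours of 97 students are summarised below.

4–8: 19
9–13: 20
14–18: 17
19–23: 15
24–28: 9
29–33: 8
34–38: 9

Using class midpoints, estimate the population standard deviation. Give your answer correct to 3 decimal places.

Midpoints: 6, 11, 16, 21, 26, 31, 36
n = 97, Σfm = 1727, mean = 17.8041
Σfm² = 39507
Σf(m − x̄)² = Σfm² − (Σfm)²/n = 39507 − 1727²/97 = 8759.2784
Population variance = 8759.2784 / 97 = 90.3018
Standard deviation = √90.3018 = 9.5027

9.503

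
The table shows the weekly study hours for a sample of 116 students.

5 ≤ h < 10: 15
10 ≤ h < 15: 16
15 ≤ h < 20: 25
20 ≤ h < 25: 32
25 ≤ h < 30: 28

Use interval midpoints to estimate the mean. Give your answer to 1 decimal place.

Midpoints: 7.5, 12.5, 17.5, 22.5, 27.5
Σfm = 15×7.5 + 16×12.5 + 25×17.5 + 32×22.5 + 28×27.5 = 2240
n = Σf = 116
Mean = 2240 / 116 = 19.3103

19.3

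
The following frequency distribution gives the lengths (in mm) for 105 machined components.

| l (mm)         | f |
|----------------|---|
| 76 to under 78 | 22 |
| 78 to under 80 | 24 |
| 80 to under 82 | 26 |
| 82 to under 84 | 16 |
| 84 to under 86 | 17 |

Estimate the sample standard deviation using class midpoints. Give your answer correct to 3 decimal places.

Midpoints: 77, 79, 81, 83, 85
n = 105, Σfm = 8469, mean = 80.6571
Σfm² = 683857
Σf(m − x̄)² = Σfm² − (Σfm)²/n = 683857 − 8469²/105 = 771.6571
Sample variance = 771.6571 / 104 = 7.4198
Standard deviation = √7.4198 = 2.7239

2.724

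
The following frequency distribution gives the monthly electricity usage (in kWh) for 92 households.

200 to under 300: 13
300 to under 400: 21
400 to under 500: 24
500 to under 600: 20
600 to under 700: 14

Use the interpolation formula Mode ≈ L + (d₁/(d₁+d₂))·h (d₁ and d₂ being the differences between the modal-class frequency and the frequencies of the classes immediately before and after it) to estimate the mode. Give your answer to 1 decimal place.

442.9

Modal class: 400 to under 500 (highest frequency 24).
d₁ = 24 − 21 = 3, d₂ = 24 − 20 = 4
Mode ≈ 400 + (3/(3+4)) × 100 = 400 + 42.8571 = 442.8571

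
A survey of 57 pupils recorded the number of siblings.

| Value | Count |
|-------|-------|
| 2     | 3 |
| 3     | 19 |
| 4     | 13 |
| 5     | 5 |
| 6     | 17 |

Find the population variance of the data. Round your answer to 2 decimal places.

1.76

Values: 2, 3, 4, 5, 6
n = 57, Σfx = 242, mean = 4.2456
Σfx² = 1128
Σf(x − x̄)² = Σfx² − (Σfx)²/n = 1128 − 242²/57 = 100.5614
Population variance = 100.5614 / 57 = 1.7642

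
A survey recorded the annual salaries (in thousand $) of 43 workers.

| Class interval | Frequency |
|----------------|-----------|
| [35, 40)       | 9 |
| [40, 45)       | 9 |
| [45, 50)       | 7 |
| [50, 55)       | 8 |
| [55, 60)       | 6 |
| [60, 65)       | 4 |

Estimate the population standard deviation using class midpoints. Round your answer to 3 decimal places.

Midpoints: 37.5, 42.5, 47.5, 52.5, 57.5, 62.5
n = 43, Σfm = 2067.5, mean = 48.0814
Σfm² = 102218.75
Σf(m − x̄)² = Σfm² − (Σfm)²/n = 102218.75 − 2067.5²/43 = 2810.4651
Population variance = 2810.4651 / 43 = 65.3597
Standard deviation = √65.3597 = 8.0845

8.085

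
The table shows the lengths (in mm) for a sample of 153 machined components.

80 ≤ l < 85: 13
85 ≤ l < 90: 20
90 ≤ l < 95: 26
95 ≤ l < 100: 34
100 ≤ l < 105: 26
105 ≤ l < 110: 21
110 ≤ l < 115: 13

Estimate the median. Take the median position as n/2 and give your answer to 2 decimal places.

97.57

Cumulative frequencies: 13, 33, 59, 93, 119, 140, 153
n = 153; position = n/2 = 76.5.
This falls in the class 95 ≤ l < 100: L = 95, F = 59, f = 34, h = 5.
Median ≈ 95 + ((76.5 − 59) / 34) × 5 = 97.5735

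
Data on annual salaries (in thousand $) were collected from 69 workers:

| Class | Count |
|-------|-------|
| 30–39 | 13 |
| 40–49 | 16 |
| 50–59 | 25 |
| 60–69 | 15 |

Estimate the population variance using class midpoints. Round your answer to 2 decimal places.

104.98

Midpoints: 34.5, 44.5, 54.5, 64.5
n = 69, Σfm = 3490.5, mean = 50.5870
Σfm² = 183817.25
Σf(m − x̄)² = Σfm² − (Σfm)²/n = 183817.25 − 3490.5²/69 = 7243.4783
Population variance = 7243.4783 / 69 = 104.9779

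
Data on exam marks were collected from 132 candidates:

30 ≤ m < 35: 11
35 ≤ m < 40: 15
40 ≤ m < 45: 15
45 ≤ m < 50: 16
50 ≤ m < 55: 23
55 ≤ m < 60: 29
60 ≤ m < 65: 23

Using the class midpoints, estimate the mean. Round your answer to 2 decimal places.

Midpoints: 32.5, 37.5, 42.5, 47.5, 52.5, 57.5, 62.5
Σfm = 11×32.5 + 15×37.5 + 15×42.5 + 16×47.5 + 23×52.5 + 29×57.5 + 23×62.5 = 6630
n = Σf = 132
Mean = 6630 / 132 = 50.2273

50.23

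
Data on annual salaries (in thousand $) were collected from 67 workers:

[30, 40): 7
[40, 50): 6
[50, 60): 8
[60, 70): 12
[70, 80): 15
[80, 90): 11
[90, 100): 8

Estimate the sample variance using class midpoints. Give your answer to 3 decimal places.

Midpoints: 35, 45, 55, 65, 75, 85, 95
n = 67, Σfm = 4555, mean = 67.9851
Σfm² = 331675
Σf(m − x̄)² = Σfm² − (Σfm)²/n = 331675 − 4555²/67 = 22002.9851
Sample variance = 22002.9851 / 66 = 333.3786

333.379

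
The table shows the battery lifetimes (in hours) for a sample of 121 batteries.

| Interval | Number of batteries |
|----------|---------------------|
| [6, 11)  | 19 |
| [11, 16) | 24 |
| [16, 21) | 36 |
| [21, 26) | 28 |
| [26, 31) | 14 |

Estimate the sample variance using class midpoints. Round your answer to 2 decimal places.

38.27

Midpoints: 8.5, 13.5, 18.5, 23.5, 28.5
n = 121, Σfm = 2208.5, mean = 18.2521
Σfm² = 44902.25
Σf(m − x̄)² = Σfm² − (Σfm)²/n = 44902.25 − 2208.5²/121 = 4592.5620
Sample variance = 4592.5620 / 120 = 38.2713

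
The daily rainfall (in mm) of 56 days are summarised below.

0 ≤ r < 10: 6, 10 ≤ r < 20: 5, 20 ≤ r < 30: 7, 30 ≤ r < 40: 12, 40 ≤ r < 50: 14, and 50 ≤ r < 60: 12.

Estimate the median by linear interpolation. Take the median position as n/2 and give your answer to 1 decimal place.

Cumulative frequencies: 6, 11, 18, 30, 44, 56
n = 56; position = n/2 = 28.
This falls in the class 30 ≤ r < 40: L = 30, F = 18, f = 12, h = 10.
Median ≈ 30 + ((28 − 18) / 12) × 10 = 38.3333

38.3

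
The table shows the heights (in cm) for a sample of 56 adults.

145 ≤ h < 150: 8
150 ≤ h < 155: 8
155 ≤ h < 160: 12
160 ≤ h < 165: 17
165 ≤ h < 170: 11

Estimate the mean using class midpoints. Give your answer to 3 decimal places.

158.839

Midpoints: 147.5, 152.5, 157.5, 162.5, 167.5
Σfm = 8×147.5 + 8×152.5 + 12×157.5 + 17×162.5 + 11×167.5 = 8895
n = Σf = 56
Mean = 8895 / 56 = 158.8393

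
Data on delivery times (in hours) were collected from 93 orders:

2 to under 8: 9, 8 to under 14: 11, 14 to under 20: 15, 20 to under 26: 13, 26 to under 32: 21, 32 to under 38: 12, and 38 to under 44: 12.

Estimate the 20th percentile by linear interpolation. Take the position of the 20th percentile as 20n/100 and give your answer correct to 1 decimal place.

Cumulative frequencies: 9, 20, 35, 48, 69, 81, 93
n = 93; position = 20n/100 = 18.6.
This falls in the class 8 to under 14: L = 8, F = 9, f = 11, h = 6.
20th percentile ≈ 8 + ((18.6 − 9) / 11) × 6 = 13.2364

13.2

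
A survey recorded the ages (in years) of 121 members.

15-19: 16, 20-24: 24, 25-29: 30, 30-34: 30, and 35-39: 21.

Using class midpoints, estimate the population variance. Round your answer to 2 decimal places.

41.30

Midpoints: 17, 22, 27, 32, 37
n = 121, Σfm = 3347, mean = 27.6612
Σfm² = 97579
Σf(m − x̄)² = Σfm² − (Σfm)²/n = 97579 − 3347²/121 = 4997.1074
Population variance = 4997.1074 / 121 = 41.2984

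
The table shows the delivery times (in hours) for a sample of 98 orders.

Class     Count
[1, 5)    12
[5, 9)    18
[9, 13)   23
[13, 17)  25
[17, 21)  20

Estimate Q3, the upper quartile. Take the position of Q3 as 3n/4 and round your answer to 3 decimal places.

Cumulative frequencies: 12, 30, 53, 78, 98
n = 98; position = 3n/4 = 73.5.
This falls in the class [13, 17): L = 13, F = 53, f = 25, h = 4.
Upper quartile ≈ 13 + ((73.5 − 53) / 25) × 4 = 16.2800

16.280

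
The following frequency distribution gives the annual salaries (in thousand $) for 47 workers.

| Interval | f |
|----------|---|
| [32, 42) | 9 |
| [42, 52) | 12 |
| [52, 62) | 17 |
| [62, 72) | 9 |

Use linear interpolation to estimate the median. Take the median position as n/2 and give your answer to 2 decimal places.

Cumulative frequencies: 9, 21, 38, 47
n = 47; position = n/2 = 23.5.
This falls in the class [52, 62): L = 52, F = 21, f = 17, h = 10.
Median ≈ 52 + ((23.5 − 21) / 17) × 10 = 53.4706

53.47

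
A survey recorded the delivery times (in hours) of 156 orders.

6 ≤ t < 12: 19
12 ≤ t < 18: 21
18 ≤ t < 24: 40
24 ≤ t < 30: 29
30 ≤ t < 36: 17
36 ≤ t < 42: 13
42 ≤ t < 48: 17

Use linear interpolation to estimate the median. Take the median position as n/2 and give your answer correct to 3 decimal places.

23.700

Cumulative frequencies: 19, 40, 80, 109, 126, 139, 156
n = 156; position = n/2 = 78.
This falls in the class 18 ≤ t < 24: L = 18, F = 40, f = 40, h = 6.
Median ≈ 18 + ((78 − 40) / 40) × 6 = 23.7000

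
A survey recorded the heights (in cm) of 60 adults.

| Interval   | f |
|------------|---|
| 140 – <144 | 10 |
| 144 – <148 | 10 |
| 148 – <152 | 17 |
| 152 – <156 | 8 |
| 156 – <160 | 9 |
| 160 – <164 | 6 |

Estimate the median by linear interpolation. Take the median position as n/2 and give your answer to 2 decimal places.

Cumulative frequencies: 10, 20, 37, 45, 54, 60
n = 60; position = n/2 = 30.
This falls in the class 148 – <152: L = 148, F = 20, f = 17, h = 4.
Median ≈ 148 + ((30 − 20) / 17) × 4 = 150.3529

150.35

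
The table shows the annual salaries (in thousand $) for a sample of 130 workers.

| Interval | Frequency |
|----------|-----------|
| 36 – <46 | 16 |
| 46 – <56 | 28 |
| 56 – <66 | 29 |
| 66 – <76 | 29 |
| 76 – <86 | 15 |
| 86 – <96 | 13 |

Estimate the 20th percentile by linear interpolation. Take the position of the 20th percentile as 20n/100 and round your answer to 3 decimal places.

Cumulative frequencies: 16, 44, 73, 102, 117, 130
n = 130; position = 20n/100 = 26.
This falls in the class 46 – <56: L = 46, F = 16, f = 28, h = 10.
20th percentile ≈ 46 + ((26 − 16) / 28) × 10 = 49.5714

49.571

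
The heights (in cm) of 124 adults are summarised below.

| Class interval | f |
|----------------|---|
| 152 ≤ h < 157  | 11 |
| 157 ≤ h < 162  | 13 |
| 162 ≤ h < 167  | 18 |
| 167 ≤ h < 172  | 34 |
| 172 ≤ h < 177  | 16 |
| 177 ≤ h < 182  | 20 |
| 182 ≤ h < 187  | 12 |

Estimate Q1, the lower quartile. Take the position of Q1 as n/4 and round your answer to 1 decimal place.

163.9

Cumulative frequencies: 11, 24, 42, 76, 92, 112, 124
n = 124; position = n/4 = 31.
This falls in the class 162 ≤ h < 167: L = 162, F = 24, f = 18, h = 5.
Lower quartile ≈ 162 + ((31 − 24) / 18) × 5 = 163.9444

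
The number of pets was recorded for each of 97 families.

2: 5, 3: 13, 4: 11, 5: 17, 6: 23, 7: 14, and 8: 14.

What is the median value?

Cumulative frequencies: 5, 18, 29, 46, 69, 83, 97
n = 97, so the median is the value in position (n+1)/2 = 49.
Position 49 falls at value 6.

6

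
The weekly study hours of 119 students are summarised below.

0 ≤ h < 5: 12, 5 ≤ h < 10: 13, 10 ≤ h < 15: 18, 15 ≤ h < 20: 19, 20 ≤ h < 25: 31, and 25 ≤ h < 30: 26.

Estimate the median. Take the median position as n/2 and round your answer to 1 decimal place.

Cumulative frequencies: 12, 25, 43, 62, 93, 119
n = 119; position = n/2 = 59.5.
This falls in the class 15 ≤ h < 20: L = 15, F = 43, f = 19, h = 5.
Median ≈ 15 + ((59.5 − 43) / 19) × 5 = 19.3421

19.3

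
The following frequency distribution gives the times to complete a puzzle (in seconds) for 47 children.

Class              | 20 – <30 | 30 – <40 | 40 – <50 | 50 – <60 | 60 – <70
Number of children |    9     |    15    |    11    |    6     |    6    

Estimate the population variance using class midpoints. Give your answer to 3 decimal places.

Midpoints: 25, 35, 45, 55, 65
n = 47, Σfm = 1965, mean = 41.8085
Σfm² = 89775
Σf(m − x̄)² = Σfm² − (Σfm)²/n = 89775 − 1965²/47 = 7621.2766
Population variance = 7621.2766 / 47 = 162.1548

162.155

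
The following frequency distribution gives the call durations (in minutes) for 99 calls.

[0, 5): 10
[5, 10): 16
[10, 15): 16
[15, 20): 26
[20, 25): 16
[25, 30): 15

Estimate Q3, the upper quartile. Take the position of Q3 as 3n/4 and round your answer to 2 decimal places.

Cumulative frequencies: 10, 26, 42, 68, 84, 99
n = 99; position = 3n/4 = 74.25.
This falls in the class [20, 25): L = 20, F = 68, f = 16, h = 5.
Upper quartile ≈ 20 + ((74.25 − 68) / 16) × 5 = 21.9531

21.95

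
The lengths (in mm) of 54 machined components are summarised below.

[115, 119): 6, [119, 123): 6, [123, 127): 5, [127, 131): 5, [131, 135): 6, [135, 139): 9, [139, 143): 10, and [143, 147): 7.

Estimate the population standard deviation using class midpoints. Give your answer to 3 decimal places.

9.207

Midpoints: 117, 121, 125, 129, 133, 137, 141, 145
n = 54, Σfm = 7154, mean = 132.4815
Σfm² = 952350
Σf(m − x̄)² = Σfm² − (Σfm)²/n = 952350 − 7154²/54 = 4577.4815
Population variance = 4577.4815 / 54 = 84.7682
Standard deviation = √84.7682 = 9.2070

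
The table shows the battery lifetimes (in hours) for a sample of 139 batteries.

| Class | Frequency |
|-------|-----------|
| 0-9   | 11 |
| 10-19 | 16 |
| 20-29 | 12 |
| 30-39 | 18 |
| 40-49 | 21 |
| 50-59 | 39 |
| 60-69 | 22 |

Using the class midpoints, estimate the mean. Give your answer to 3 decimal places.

40.831

Midpoints: 4.5, 14.5, 24.5, 34.5, 44.5, 54.5, 64.5
Σfm = 11×4.5 + 16×14.5 + 12×24.5 + 18×34.5 + 21×44.5 + 39×54.5 + 22×64.5 = 5675.5
n = Σf = 139
Mean = 5675.5 / 139 = 40.8309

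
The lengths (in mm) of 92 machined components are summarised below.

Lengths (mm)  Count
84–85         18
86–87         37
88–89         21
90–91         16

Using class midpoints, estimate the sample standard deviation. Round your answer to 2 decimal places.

Midpoints: 84.5, 86.5, 88.5, 90.5
n = 92, Σfm = 8028, mean = 87.2609
Σfm² = 700889
Σf(m − x̄)² = Σfm² − (Σfm)²/n = 700889 − 8028²/92 = 358.7391
Sample variance = 358.7391 / 91 = 3.9422
Standard deviation = √3.9422 = 1.9855

1.99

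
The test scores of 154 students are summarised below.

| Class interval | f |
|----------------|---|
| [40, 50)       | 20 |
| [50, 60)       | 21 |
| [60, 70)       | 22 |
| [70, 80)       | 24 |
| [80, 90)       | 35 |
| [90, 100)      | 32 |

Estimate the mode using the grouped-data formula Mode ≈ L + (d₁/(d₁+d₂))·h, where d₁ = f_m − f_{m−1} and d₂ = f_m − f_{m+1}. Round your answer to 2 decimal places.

Modal class: [80, 90) (highest frequency 35).
d₁ = 35 − 24 = 11, d₂ = 35 − 32 = 3
Mode ≈ 80 + (11/(11+3)) × 10 = 80 + 7.8571 = 87.8571

87.86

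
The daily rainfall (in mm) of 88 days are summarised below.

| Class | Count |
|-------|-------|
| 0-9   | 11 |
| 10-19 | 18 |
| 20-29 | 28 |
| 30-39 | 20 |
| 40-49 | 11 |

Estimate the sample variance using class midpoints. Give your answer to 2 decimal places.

144.78

Midpoints: 4.5, 14.5, 24.5, 34.5, 44.5
n = 88, Σfm = 2176, mean = 24.7273
Σfm² = 66402
Σf(m − x̄)² = Σfm² − (Σfm)²/n = 66402 − 2176²/88 = 12595.4545
Sample variance = 12595.4545 / 87 = 144.7753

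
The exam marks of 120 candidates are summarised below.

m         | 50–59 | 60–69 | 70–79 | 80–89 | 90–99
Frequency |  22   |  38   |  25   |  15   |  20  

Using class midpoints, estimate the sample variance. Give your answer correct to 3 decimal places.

180.609

Midpoints: 54.5, 64.5, 74.5, 84.5, 94.5
n = 120, Σfm = 8670, mean = 72.2500
Σfm² = 647900
Σf(m − x̄)² = Σfm² − (Σfm)²/n = 647900 − 8670²/120 = 21492.5000
Sample variance = 21492.5000 / 119 = 180.6092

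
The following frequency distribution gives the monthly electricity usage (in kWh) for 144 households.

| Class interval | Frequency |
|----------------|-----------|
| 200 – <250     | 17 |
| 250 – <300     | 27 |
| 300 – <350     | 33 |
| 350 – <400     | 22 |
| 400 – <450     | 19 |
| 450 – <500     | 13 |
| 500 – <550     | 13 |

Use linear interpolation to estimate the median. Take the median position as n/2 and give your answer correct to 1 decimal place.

342.4

Cumulative frequencies: 17, 44, 77, 99, 118, 131, 144
n = 144; position = n/2 = 72.
This falls in the class 300 – <350: L = 300, F = 44, f = 33, h = 50.
Median ≈ 300 + ((72 − 44) / 33) × 50 = 342.4242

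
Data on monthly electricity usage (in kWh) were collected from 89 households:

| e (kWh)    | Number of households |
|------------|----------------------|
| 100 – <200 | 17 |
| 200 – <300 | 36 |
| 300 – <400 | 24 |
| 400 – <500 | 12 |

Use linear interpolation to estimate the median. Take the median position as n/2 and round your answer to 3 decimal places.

Cumulative frequencies: 17, 53, 77, 89
n = 89; position = n/2 = 44.5.
This falls in the class 200 – <300: L = 200, F = 17, f = 36, h = 100.
Median ≈ 200 + ((44.5 − 17) / 36) × 100 = 276.3889

276.389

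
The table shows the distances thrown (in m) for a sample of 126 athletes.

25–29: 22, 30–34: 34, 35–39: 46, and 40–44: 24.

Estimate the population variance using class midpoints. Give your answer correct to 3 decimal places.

24.376

Midpoints: 27, 32, 37, 42
n = 126, Σfm = 4392, mean = 34.8571
Σfm² = 156164
Σf(m − x̄)² = Σfm² − (Σfm)²/n = 156164 − 4392²/126 = 3071.4286
Population variance = 3071.4286 / 126 = 24.3764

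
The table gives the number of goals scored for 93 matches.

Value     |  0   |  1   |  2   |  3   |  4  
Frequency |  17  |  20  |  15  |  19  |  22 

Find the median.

2

Cumulative frequencies: 17, 37, 52, 71, 93
n = 93, so the median is the value in position (n+1)/2 = 47.
Position 47 falls at value 2.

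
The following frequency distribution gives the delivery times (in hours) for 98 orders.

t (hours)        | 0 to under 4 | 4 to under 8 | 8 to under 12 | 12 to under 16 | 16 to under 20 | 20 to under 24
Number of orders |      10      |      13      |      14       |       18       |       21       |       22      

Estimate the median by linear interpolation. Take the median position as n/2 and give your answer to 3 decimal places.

14.667

Cumulative frequencies: 10, 23, 37, 55, 76, 98
n = 98; position = n/2 = 49.
This falls in the class 12 to under 16: L = 12, F = 37, f = 18, h = 4.
Median ≈ 12 + ((49 − 37) / 18) × 4 = 14.6667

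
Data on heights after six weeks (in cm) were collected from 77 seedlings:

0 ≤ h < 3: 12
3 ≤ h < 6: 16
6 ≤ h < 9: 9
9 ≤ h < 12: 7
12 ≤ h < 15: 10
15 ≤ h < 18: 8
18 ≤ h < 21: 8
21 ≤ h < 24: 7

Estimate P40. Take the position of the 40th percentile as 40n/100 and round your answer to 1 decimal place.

Cumulative frequencies: 12, 28, 37, 44, 54, 62, 70, 77
n = 77; position = 40n/100 = 30.8.
This falls in the class 6 ≤ h < 9: L = 6, F = 28, f = 9, h = 3.
40th percentile ≈ 6 + ((30.8 − 28) / 9) × 3 = 6.9333

6.9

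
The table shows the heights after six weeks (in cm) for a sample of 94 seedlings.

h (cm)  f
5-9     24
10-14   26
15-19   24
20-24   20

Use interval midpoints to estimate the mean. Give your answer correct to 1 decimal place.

14.1

Midpoints: 7, 12, 17, 22
Σfm = 24×7 + 26×12 + 24×17 + 20×22 = 1328
n = Σf = 94
Mean = 1328 / 94 = 14.1277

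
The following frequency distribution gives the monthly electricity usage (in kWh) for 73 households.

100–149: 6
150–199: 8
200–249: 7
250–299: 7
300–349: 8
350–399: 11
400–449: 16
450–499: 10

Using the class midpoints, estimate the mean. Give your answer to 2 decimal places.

Midpoints: 124.5, 174.5, 224.5, 274.5, 324.5, 374.5, 424.5, 474.5
Σfm = 6×124.5 + 8×174.5 + 7×224.5 + 7×274.5 + 8×324.5 + 11×374.5 + 16×424.5 + 10×474.5 = 23888.5
n = Σf = 73
Mean = 23888.5 / 73 = 327.2397

327.24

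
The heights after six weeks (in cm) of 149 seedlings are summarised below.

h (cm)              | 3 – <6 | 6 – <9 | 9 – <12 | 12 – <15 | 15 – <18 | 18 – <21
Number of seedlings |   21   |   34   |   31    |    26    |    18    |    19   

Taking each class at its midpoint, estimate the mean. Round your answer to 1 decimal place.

11.4

Midpoints: 4.5, 7.5, 10.5, 13.5, 16.5, 19.5
Σfm = 21×4.5 + 34×7.5 + 31×10.5 + 26×13.5 + 18×16.5 + 19×19.5 = 1693.5
n = Σf = 149
Mean = 1693.5 / 149 = 11.3658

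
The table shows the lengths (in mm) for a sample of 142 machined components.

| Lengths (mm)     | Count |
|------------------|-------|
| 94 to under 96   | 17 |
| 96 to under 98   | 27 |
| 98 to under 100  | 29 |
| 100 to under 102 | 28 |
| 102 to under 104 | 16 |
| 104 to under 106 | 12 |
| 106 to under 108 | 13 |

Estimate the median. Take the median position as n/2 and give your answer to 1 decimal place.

99.9

Cumulative frequencies: 17, 44, 73, 101, 117, 129, 142
n = 142; position = n/2 = 71.
This falls in the class 98 to under 100: L = 98, F = 44, f = 29, h = 2.
Median ≈ 98 + ((71 − 44) / 29) × 2 = 99.8621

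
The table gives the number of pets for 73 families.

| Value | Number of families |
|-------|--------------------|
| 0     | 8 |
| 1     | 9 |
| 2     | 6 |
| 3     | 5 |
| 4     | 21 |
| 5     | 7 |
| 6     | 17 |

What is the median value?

4

Cumulative frequencies: 8, 17, 23, 28, 49, 56, 73
n = 73, so the median is the value in position (n+1)/2 = 37.
Position 37 falls at value 4.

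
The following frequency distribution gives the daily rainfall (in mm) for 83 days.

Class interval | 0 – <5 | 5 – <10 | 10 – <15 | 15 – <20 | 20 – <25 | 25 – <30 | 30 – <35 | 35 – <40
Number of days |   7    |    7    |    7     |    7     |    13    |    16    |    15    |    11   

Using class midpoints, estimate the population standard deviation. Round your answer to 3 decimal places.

10.755

Midpoints: 2.5, 7.5, 12.5, 17.5, 22.5, 27.5, 32.5, 37.5
n = 83, Σfm = 1912.5, mean = 23.0422
Σfm² = 53668.75
Σf(m − x̄)² = Σfm² − (Σfm)²/n = 53668.75 − 1912.5²/83 = 9600.6024
Population variance = 9600.6024 / 83 = 115.6699
Standard deviation = √115.6699 = 10.7550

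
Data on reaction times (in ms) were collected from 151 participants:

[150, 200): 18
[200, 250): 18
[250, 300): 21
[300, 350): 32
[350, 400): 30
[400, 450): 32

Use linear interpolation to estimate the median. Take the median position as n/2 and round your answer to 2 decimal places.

Cumulative frequencies: 18, 36, 57, 89, 119, 151
n = 151; position = n/2 = 75.5.
This falls in the class [300, 350): L = 300, F = 57, f = 32, h = 50.
Median ≈ 300 + ((75.5 − 57) / 32) × 50 = 328.9062

328.91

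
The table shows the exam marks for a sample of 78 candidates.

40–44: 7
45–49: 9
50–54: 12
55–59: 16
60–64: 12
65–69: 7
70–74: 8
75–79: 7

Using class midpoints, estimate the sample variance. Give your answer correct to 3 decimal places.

Midpoints: 42, 47, 52, 57, 62, 67, 72, 77
n = 78, Σfm = 4581, mean = 58.7308
Σfm² = 277187
Σf(m − x̄)² = Σfm² − (Σfm)²/n = 277187 − 4581²/78 = 8141.3462
Sample variance = 8141.3462 / 77 = 105.7318

105.732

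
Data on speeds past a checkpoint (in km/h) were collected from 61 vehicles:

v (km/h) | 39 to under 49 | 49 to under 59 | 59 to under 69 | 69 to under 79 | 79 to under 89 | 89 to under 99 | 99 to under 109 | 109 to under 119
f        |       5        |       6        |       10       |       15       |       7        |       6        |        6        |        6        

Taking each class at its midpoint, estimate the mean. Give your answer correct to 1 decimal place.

Midpoints: 44, 54, 64, 74, 84, 94, 104, 114
Σfm = 5×44 + 6×54 + 10×64 + 15×74 + 7×84 + 6×94 + 6×104 + 6×114 = 4754
n = Σf = 61
Mean = 4754 / 61 = 77.9344

77.9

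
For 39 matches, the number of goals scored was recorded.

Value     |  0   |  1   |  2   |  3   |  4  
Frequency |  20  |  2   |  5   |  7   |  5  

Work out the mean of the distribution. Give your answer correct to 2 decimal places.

1.36

Values: 0, 1, 2, 3, 4
Σfx = 20×0 + 2×1 + 5×2 + 7×3 + 5×4 = 53
n = Σf = 39
Mean = 53 / 39 = 1.3590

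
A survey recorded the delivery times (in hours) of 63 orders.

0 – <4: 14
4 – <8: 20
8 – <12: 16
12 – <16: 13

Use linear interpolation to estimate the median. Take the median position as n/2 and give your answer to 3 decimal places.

7.500

Cumulative frequencies: 14, 34, 50, 63
n = 63; position = n/2 = 31.5.
This falls in the class 4 – <8: L = 4, F = 14, f = 20, h = 4.
Median ≈ 4 + ((31.5 − 14) / 20) × 4 = 7.5000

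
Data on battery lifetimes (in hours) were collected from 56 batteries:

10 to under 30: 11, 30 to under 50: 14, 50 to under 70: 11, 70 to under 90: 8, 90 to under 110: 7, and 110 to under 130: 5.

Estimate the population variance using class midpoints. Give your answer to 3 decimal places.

Midpoints: 20, 40, 60, 80, 100, 120
n = 56, Σfm = 3380, mean = 60.3571
Σfm² = 259600
Σf(m − x̄)² = Σfm² − (Σfm)²/n = 259600 − 3380²/56 = 55592.8571
Population variance = 55592.8571 / 56 = 992.7296

992.730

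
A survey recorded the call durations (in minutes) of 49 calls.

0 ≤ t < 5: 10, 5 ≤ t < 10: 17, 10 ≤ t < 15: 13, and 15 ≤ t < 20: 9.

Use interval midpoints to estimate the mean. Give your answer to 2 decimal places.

Midpoints: 2.5, 7.5, 12.5, 17.5
Σfm = 10×2.5 + 17×7.5 + 13×12.5 + 9×17.5 = 472.5
n = Σf = 49
Mean = 472.5 / 49 = 9.6429

9.64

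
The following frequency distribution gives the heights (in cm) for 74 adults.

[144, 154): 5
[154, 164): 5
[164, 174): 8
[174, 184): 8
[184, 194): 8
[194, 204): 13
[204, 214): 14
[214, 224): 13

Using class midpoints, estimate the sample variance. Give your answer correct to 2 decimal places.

Midpoints: 149, 159, 169, 179, 189, 199, 209, 219
n = 74, Σfm = 14196, mean = 191.8378
Σfm² = 2757834
Σf(m − x̄)² = Σfm² − (Σfm)²/n = 2757834 − 14196²/74 = 34504.0541
Sample variance = 34504.0541 / 73 = 472.6583

472.66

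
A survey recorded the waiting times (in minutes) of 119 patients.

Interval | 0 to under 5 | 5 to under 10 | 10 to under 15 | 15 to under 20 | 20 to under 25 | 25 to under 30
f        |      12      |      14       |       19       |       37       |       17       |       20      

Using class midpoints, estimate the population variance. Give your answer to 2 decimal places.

57.63

Midpoints: 2.5, 7.5, 12.5, 17.5, 22.5, 27.5
n = 119, Σfm = 1952.5, mean = 16.4076
Σfm² = 38893.75
Σf(m − x̄)² = Σfm² − (Σfm)²/n = 38893.75 − 1952.5²/119 = 6857.9832
Population variance = 6857.9832 / 119 = 57.6301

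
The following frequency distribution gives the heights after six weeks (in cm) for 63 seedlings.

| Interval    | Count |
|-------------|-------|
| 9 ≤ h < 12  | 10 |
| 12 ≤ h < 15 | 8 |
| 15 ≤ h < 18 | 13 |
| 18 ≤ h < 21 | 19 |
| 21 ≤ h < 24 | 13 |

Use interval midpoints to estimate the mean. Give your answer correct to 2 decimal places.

17.31

Midpoints: 10.5, 13.5, 16.5, 19.5, 22.5
Σfm = 10×10.5 + 8×13.5 + 13×16.5 + 19×19.5 + 13×22.5 = 1090.5
n = Σf = 63
Mean = 1090.5 / 63 = 17.3095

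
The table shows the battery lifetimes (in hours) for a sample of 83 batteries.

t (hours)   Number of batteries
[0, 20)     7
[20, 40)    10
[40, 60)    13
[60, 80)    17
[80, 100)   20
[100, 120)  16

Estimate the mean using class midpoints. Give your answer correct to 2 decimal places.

69.52

Midpoints: 10, 30, 50, 70, 90, 110
Σfm = 7×10 + 10×30 + 13×50 + 17×70 + 20×90 + 16×110 = 5770
n = Σf = 83
Mean = 5770 / 83 = 69.5181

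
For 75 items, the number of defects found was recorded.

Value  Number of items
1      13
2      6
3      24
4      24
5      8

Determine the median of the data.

3

Cumulative frequencies: 13, 19, 43, 67, 75
n = 75, so the median is the value in position (n+1)/2 = 38.
Position 38 falls at value 3.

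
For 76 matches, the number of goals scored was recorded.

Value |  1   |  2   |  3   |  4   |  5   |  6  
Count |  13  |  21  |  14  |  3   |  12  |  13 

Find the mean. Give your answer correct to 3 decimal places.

Values: 1, 2, 3, 4, 5, 6
Σfx = 13×1 + 21×2 + 14×3 + 3×4 + 12×5 + 13×6 = 247
n = Σf = 76
Mean = 247 / 76 = 3.2500

3.250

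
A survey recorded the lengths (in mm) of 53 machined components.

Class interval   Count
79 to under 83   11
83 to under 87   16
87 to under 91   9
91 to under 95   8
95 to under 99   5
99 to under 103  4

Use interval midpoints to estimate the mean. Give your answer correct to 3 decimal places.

Midpoints: 81, 85, 89, 93, 97, 101
Σfm = 11×81 + 16×85 + 9×89 + 8×93 + 5×97 + 4×101 = 4685
n = Σf = 53
Mean = 4685 / 53 = 88.3962

88.396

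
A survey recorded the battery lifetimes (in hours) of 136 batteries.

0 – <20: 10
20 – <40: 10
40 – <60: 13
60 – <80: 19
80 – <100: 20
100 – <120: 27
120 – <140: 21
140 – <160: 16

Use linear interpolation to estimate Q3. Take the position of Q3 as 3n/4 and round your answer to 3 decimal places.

122.857

Cumulative frequencies: 10, 20, 33, 52, 72, 99, 120, 136
n = 136; position = 3n/4 = 102.
This falls in the class 120 – <140: L = 120, F = 99, f = 21, h = 20.
Upper quartile ≈ 120 + ((102 − 99) / 21) × 20 = 122.8571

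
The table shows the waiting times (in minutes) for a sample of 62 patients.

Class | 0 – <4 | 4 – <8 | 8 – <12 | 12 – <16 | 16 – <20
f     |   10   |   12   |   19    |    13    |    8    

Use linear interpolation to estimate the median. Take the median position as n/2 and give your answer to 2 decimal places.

Cumulative frequencies: 10, 22, 41, 54, 62
n = 62; position = n/2 = 31.
This falls in the class 8 – <12: L = 8, F = 22, f = 19, h = 4.
Median ≈ 8 + ((31 − 22) / 19) × 4 = 9.8947

9.89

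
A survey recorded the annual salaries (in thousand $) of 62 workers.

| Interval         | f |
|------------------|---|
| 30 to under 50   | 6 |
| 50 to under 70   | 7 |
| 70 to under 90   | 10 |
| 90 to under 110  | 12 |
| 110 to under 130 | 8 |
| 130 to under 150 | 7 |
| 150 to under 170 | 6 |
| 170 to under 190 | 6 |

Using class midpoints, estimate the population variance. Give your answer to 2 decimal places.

Midpoints: 40, 60, 80, 100, 120, 140, 160, 180
n = 62, Σfm = 6640, mean = 107.0968
Σfm² = 819200
Σf(m − x̄)² = Σfm² − (Σfm)²/n = 819200 − 6640²/62 = 108077.4194
Population variance = 108077.4194 / 62 = 1743.1842

1743.18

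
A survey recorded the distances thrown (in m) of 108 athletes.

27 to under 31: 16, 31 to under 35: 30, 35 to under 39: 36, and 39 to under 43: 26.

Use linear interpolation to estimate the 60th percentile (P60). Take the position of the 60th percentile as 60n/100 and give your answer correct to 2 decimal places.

37.09

Cumulative frequencies: 16, 46, 82, 108
n = 108; position = 60n/100 = 64.8.
This falls in the class 35 to under 39: L = 35, F = 46, f = 36, h = 4.
60th percentile ≈ 35 + ((64.8 − 46) / 36) × 4 = 37.0889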